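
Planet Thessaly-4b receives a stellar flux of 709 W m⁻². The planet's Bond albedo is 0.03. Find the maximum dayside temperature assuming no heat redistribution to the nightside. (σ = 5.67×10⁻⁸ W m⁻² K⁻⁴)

T_ss ≈ 332 K

With no redistribution each surface element balances locally: S(1−A) = σT⁴.
T = [709 × 0.97 / 5.67×10⁻⁸]^(1/4) = (1.21×10¹⁰)^(1/4) = 332 K.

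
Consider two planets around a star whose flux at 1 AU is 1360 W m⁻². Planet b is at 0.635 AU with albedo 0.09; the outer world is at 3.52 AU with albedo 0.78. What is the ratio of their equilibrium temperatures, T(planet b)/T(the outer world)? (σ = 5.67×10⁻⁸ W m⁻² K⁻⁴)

T₁/T₂ ≈ 3.358

T_eq = [S₀(1−A)/(4σd²)]^(1/4), so T ∝ (1−A)^(1/4) / √d.
T₁ = [1360×0.91/(4×5.67×10⁻⁸×0.635²)]^(1/4) = 341.07 K.
T₂ = [1360×0.22/(4×5.67×10⁻⁸×3.52²)]^(1/4) = 101.58 K.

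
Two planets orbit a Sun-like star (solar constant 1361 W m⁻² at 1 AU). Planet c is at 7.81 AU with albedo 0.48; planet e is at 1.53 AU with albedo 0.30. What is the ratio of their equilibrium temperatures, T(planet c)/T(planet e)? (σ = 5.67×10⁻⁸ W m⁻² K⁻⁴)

T₁/T₂ ≈ 0.411

T_eq = [S₀(1−A)/(4σd²)]^(1/4), so T ∝ (1−A)^(1/4) / √d.
T₁ = [1361×0.52/(4×5.67×10⁻⁸×7.81²)]^(1/4) = 84.57 K.
T₂ = [1361×0.70/(4×5.67×10⁻⁸×1.53²)]^(1/4) = 205.82 K.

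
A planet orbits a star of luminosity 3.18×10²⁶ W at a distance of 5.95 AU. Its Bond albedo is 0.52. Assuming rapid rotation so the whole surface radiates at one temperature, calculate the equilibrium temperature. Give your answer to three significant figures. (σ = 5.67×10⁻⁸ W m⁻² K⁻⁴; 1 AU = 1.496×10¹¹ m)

T_eq ≈ 90.7 K

d = 5.95 AU = 8.90×10¹¹ m.
Flux: S = L/(4πd²) = 3.18×10²⁶/(4π×(8.90×10¹¹)²) = 31.9 W m⁻².
Energy balance: absorbed = emitted ⇒ πR²·S(1−A) = 4πR²·σT_eq⁴, so T_eq⁴ = S(1−A)/(4σ).
T_eq = [31.9 × 0.48 / (4 × 5.67×10⁻⁸)]^(1/4) = (6.76×10⁷)^(1/4) = 90.7 K.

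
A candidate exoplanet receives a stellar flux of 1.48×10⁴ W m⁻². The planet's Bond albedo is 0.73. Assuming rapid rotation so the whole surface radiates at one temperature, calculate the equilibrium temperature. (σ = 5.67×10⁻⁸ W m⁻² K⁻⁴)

Energy balance: absorbed = emitted ⇒ πR²·S(1−A) = 4πR²·σT_eq⁴, so T_eq⁴ = S(1−A)/(4σ).
T_eq = [1.48×10⁴ × 0.27 / (4 × 5.67×10⁻⁸)]^(1/4) = (1.76×10¹⁰)^(1/4) = 364 K.

T_eq ≈ 364 K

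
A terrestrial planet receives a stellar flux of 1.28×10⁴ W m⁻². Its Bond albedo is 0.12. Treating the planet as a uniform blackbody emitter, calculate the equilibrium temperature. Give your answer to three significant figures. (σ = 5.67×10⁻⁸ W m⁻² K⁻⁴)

T_eq ≈ 472 K

Energy balance: absorbed = emitted ⇒ πR²·S(1−A) = 4πR²·σT_eq⁴, so T_eq⁴ = S(1−A)/(4σ).
T_eq = [1.28×10⁴ × 0.88 / (4 × 5.67×10⁻⁸)]^(1/4) = (4.97×10¹⁰)^(1/4) = 472 K.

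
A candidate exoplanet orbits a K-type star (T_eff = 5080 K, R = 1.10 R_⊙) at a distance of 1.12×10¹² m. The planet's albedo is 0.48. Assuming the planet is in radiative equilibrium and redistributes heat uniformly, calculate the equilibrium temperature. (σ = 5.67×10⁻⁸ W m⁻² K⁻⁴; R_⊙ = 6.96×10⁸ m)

T_eq ≈ 79.8 K

R_⋆ = 1.10 × 6.96×10⁸ = 7.66×10⁸ m.
L = 4πR_⋆²σT_⋆⁴ = 4π(7.66×10⁸)² × 5.67×10⁻⁸ × (5080)⁴ = 2.78×10²⁶ W.
S = L/(4πd²) = 17.6 W m⁻².
Energy balance: absorbed = emitted ⇒ πR²·S(1−A) = 4πR²·σT_eq⁴, so T_eq⁴ = S(1−A)/(4σ).
T_eq = [17.6 × 0.52 / (4 × 5.67×10⁻⁸)]^(1/4) = (4.05×10⁷)^(1/4) = 79.8 K.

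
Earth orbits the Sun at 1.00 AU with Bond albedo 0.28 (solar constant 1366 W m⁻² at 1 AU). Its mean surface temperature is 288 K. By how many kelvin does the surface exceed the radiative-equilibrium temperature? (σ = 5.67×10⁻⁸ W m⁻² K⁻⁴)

ΔT ≈ 31.4 K

S = 1366/1.00² = 1366 W m⁻².
T_eq = [S(1−A)/(4σ)]^(1/4) = [1366×0.72/(4×5.67×10⁻⁸)]^(1/4) = 256.6 K.
ΔT = T_surf − T_eq = 288 − 256.6.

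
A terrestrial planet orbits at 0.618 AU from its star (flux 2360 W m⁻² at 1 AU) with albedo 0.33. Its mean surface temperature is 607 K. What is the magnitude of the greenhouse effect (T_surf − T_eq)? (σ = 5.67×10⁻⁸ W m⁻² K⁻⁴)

ΔT ≈ 239.4 K

S = 2360/0.618² = 6179 W m⁻².
T_eq = [S(1−A)/(4σ)]^(1/4) = [6179×0.67/(4×5.67×10⁻⁸)]^(1/4) = 367.6 K.
ΔT = T_surf − T_eq = 607 − 367.6.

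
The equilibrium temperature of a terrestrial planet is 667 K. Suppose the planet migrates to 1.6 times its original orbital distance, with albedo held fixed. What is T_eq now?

T_eq ≈ 527 K

T_eq ∝ L^(1/4) · d^(−1/2).
T′ = 667 / 1.6^(1/2) = 527 K.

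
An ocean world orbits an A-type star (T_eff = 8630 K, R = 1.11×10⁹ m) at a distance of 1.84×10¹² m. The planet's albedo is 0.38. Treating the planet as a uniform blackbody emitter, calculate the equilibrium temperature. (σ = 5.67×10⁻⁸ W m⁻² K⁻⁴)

T_eq ≈ 133 K

L = 4πR_⋆²σT_⋆⁴ = 4π(1.11×10⁹)² × 5.67×10⁻⁸ × (8630)⁴ = 4.87×10²⁷ W.
S = L/(4πd²) = 114 W m⁻².
Energy balance: absorbed = emitted ⇒ πR²·S(1−A) = 4πR²·σT_eq⁴, so T_eq⁴ = S(1−A)/(4σ).
T_eq = [114 × 0.62 / (4 × 5.67×10⁻⁸)]^(1/4) = (3.13×10⁸)^(1/4) = 133 K.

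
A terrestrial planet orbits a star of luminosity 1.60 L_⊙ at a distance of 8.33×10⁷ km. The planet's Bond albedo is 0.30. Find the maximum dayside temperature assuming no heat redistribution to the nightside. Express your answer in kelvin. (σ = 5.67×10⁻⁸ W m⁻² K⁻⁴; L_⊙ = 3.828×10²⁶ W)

d = 8.33×10⁷ km = 8.33×10¹⁰ m.
L = 1.60 × 3.828×10²⁶ = 6.12×10²⁶ W.
Flux: S = L/(4πd²) = 6.12×10²⁶/(4π×(8.33×10¹⁰)²) = 7020 W m⁻².
With no redistribution each surface element balances locally: S(1−A) = σT⁴.
T = [7020 × 0.70 / 5.67×10⁻⁸]^(1/4) = (8.67×10¹⁰)^(1/4) = 543 K.

T_ss ≈ 543 K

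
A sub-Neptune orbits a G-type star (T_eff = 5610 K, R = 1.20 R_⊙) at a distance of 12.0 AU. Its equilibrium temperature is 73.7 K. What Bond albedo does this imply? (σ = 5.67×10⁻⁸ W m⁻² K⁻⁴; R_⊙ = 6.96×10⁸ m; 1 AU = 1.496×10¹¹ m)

A ≈ 0.45

R_⋆ = 1.20 × 6.96×10⁸ = 8.35×10⁸ m.
d = 12.0 AU = 1.80×10¹² m.
L = 4πR_⋆²σT_⋆⁴ = 4π(8.35×10⁸)² × 5.67×10⁻⁸ × (5610)⁴ = 4.92×10²⁶ W.
S = L/(4πd²) = 12.2 W m⁻².
From T_eq⁴ = S(1−A)/(4σ): 1−A = 4σT_eq⁴/S.
1−A = 4 × 5.67×10⁻⁸ × (73.7)⁴ / 12.2 = 0.550.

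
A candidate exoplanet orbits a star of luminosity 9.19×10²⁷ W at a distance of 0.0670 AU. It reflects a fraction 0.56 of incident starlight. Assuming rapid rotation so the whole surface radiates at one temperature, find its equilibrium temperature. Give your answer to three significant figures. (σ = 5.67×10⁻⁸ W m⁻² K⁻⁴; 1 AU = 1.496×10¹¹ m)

T_eq ≈ 1940 K

d = 0.0670 AU = 1.00×10¹⁰ m.
Flux: S = L/(4πd²) = 9.19×10²⁷/(4π×(1.00×10¹⁰)²) = 7.28×10⁶ W m⁻².
Energy balance: absorbed = emitted ⇒ πR²·S(1−A) = 4πR²·σT_eq⁴, so T_eq⁴ = S(1−A)/(4σ).
T_eq = [7.28×10⁶ × 0.44 / (4 × 5.67×10⁻⁸)]^(1/4) = (1.41×10¹³)^(1/4) = 1940 K.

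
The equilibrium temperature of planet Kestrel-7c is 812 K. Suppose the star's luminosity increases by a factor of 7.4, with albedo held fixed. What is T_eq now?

T_eq ∝ L^(1/4) · d^(−1/2).
T′ = 812 × 7.4^(1/4) = 1340 K.

T_eq ≈ 1340 K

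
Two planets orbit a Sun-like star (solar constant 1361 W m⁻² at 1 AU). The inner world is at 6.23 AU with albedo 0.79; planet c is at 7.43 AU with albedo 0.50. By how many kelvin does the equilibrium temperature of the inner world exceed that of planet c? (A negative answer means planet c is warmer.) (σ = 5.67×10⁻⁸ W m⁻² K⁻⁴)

ΔT ≈ -10.4 K

T_eq = [S₀(1−A)/(4σd²)]^(1/4), so T ∝ (1−A)^(1/4) / √d.
T₁ = [1361×0.21/(4×5.67×10⁻⁸×6.23²)]^(1/4) = 75.49 K.
T₂ = [1361×0.50/(4×5.67×10⁻⁸×7.43²)]^(1/4) = 85.86 K.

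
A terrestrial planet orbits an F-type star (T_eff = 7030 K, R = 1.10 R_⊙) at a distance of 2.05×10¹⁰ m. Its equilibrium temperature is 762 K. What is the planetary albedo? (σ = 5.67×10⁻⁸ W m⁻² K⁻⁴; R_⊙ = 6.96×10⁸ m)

A ≈ 0.60

R_⋆ = 1.10 × 6.96×10⁸ = 7.66×10⁸ m.
L = 4πR_⋆²σT_⋆⁴ = 4π(7.66×10⁸)² × 5.67×10⁻⁸ × (7030)⁴ = 1.02×10²⁷ W.
S = L/(4πd²) = 1.93×10⁵ W m⁻².
From T_eq⁴ = S(1−A)/(4σ): 1−A = 4σT_eq⁴/S.
1−A = 4 × 5.67×10⁻⁸ × (762)⁴ / 1.93×10⁵ = 0.396.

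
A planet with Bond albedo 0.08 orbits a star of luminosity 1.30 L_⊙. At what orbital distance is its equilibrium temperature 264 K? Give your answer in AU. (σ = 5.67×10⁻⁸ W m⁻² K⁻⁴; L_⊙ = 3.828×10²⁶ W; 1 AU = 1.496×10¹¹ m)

d ≈ 1.22 AU

L = 1.30 × 3.828×10²⁶ = 4.98×10²⁶ W.
From T_eq⁴ = L(1−A)/(16πσd²): d = √[L(1−A)/(16πσT_eq⁴)].
d = √[4.98×10²⁶ × 0.92 / (16π × 5.67×10⁻⁸ × (264)⁴)] = 1.82×10¹¹ m = 1.22 AU.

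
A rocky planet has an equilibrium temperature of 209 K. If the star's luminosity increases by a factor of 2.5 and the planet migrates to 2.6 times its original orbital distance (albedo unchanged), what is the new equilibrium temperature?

T_eq ≈ 163 K

T_eq ∝ L^(1/4) · d^(−1/2).
T′ = 209 × 2.5^(1/4) / 2.6^(1/2) = 163 K.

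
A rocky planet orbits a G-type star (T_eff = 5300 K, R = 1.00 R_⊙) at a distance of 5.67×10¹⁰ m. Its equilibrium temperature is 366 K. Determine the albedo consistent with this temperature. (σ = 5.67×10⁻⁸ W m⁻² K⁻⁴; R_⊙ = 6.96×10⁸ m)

R_⋆ = 1.00 × 6.96×10⁸ = 6.96×10⁸ m.
L = 4πR_⋆²σT_⋆⁴ = 4π(6.96×10⁸)² × 5.67×10⁻⁸ × (5300)⁴ = 2.72×10²⁶ W.
S = L/(4πd²) = 6740 W m⁻².
From T_eq⁴ = S(1−A)/(4σ): 1−A = 4σT_eq⁴/S.
1−A = 4 × 5.67×10⁻⁸ × (366)⁴ / 6740 = 0.604.

A ≈ 0.40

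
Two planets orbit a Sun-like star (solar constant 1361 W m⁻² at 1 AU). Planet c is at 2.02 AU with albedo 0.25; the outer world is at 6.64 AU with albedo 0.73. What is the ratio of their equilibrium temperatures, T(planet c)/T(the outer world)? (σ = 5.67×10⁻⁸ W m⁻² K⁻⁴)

T_eq = [S₀(1−A)/(4σd²)]^(1/4), so T ∝ (1−A)^(1/4) / √d.
T₁ = [1361×0.75/(4×5.67×10⁻⁸×2.02²)]^(1/4) = 182.24 K.
T₂ = [1361×0.27/(4×5.67×10⁻⁸×6.64²)]^(1/4) = 77.86 K.

T₁/T₂ ≈ 2.341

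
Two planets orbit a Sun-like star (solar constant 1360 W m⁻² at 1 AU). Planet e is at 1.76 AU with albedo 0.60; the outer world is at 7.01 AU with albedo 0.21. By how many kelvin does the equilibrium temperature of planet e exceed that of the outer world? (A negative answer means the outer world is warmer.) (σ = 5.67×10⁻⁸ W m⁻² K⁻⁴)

ΔT ≈ 67.7 K

T_eq = [S₀(1−A)/(4σd²)]^(1/4), so T ∝ (1−A)^(1/4) / √d.
T₁ = [1360×0.40/(4×5.67×10⁻⁸×1.76²)]^(1/4) = 166.81 K.
T₂ = [1360×0.79/(4×5.67×10⁻⁸×7.01²)]^(1/4) = 99.09 K.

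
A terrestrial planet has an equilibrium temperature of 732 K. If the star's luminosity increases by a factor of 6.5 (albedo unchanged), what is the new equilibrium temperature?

T_eq ≈ 1170 K

T_eq ∝ L^(1/4) · d^(−1/2).
T′ = 732 × 6.5^(1/4) = 1170 K.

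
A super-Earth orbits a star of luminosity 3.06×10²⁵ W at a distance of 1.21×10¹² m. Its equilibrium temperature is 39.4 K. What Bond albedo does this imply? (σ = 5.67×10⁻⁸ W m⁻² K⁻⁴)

Flux: S = L/(4πd²) = 3.06×10²⁵/(4π×(1.21×10¹²)²) = 1.66 W m⁻².
From T_eq⁴ = S(1−A)/(4σ): 1−A = 4σT_eq⁴/S.
1−A = 4 × 5.67×10⁻⁸ × (39.4)⁴ / 1.66 = 0.329.

A ≈ 0.67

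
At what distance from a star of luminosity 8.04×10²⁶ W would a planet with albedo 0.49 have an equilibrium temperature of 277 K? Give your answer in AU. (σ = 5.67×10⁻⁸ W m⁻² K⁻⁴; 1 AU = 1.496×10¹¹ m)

d ≈ 1.04 AU

From T_eq⁴ = L(1−A)/(16πσd²): d = √[L(1−A)/(16πσT_eq⁴)].
d = √[8.04×10²⁶ × 0.51 / (16π × 5.67×10⁻⁸ × (277)⁴)] = 1.56×10¹¹ m = 1.04 AU.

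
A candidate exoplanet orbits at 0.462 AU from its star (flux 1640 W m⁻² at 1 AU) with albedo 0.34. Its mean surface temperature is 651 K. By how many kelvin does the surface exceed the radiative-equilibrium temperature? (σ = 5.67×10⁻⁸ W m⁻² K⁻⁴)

S = 1640/0.462² = 7684 W m⁻².
T_eq = [S(1−A)/(4σ)]^(1/4) = [7684×0.66/(4×5.67×10⁻⁸)]^(1/4) = 386.7 K.
ΔT = T_surf − T_eq = 651 − 386.7.

ΔT ≈ 264.3 K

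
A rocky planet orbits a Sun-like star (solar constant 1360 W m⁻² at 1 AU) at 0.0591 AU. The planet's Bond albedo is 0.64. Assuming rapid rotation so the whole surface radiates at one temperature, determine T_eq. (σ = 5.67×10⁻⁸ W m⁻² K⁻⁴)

Flux at 0.0591 AU: S = 1360/0.0591² = 3.89×10⁵ W m⁻².
Energy balance: absorbed = emitted ⇒ πR²·S(1−A) = 4πR²·σT_eq⁴, so T_eq⁴ = S(1−A)/(4σ).
T_eq = [3.89×10⁵ × 0.36 / (4 × 5.67×10⁻⁸)]^(1/4) = (6.18×10¹¹)^(1/4) = 887 K.

T_eq ≈ 887 K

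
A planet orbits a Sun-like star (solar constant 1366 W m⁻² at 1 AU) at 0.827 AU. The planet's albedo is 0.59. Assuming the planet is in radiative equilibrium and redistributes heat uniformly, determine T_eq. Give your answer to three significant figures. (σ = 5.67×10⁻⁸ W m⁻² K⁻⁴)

Flux at 0.827 AU: S = 1366/0.827² = 2000 W m⁻².
Energy balance: absorbed = emitted ⇒ πR²·S(1−A) = 4πR²·σT_eq⁴, so T_eq⁴ = S(1−A)/(4σ).
T_eq = [2000 × 0.41 / (4 × 5.67×10⁻⁸)]^(1/4) = (3.61×10⁹)^(1/4) = 245 K.

T_eq ≈ 245 K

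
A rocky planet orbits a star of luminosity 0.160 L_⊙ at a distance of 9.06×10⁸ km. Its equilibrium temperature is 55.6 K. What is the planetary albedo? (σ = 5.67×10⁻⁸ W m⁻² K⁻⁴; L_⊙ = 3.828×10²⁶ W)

A ≈ 0.63

d = 9.06×10⁸ km = 9.06×10¹¹ m.
L = 0.160 × 3.828×10²⁶ = 6.12×10²⁵ W.
Flux: S = L/(4πd²) = 6.12×10²⁵/(4π×(9.06×10¹¹)²) = 5.94 W m⁻².
From T_eq⁴ = S(1−A)/(4σ): 1−A = 4σT_eq⁴/S.
1−A = 4 × 5.67×10⁻⁸ × (55.6)⁴ / 5.94 = 0.365.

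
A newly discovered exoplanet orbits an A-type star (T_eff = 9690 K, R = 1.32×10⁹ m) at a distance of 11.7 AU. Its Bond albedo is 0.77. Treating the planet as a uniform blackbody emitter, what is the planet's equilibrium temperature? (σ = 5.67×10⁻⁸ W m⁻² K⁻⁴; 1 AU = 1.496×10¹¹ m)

T_eq ≈ 130 K

d = 11.7 AU = 1.75×10¹² m.
L = 4πR_⋆²σT_⋆⁴ = 4π(1.32×10⁹)² × 5.67×10⁻⁸ × (9690)⁴ = 1.09×10²⁸ W.
S = L/(4πd²) = 284 W m⁻².
Energy balance: absorbed = emitted ⇒ πR²·S(1−A) = 4πR²·σT_eq⁴, so T_eq⁴ = S(1−A)/(4σ).
T_eq = [284 × 0.23 / (4 × 5.67×10⁻⁸)]^(1/4) = (2.88×10⁸)^(1/4) = 130 K.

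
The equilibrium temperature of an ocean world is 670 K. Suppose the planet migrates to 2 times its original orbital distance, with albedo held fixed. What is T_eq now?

T_eq ≈ 474 K

T_eq ∝ L^(1/4) · d^(−1/2).
T′ = 670 / 2^(1/2) = 474 K.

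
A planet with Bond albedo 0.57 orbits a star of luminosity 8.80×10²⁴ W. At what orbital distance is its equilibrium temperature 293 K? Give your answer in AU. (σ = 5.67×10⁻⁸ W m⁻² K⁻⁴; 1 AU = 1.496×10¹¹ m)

d ≈ 0.0897 AU

From T_eq⁴ = L(1−A)/(16πσd²): d = √[L(1−A)/(16πσT_eq⁴)].
d = √[8.80×10²⁴ × 0.43 / (16π × 5.67×10⁻⁸ × (293)⁴)] = 1.34×10¹⁰ m = 0.0897 AU.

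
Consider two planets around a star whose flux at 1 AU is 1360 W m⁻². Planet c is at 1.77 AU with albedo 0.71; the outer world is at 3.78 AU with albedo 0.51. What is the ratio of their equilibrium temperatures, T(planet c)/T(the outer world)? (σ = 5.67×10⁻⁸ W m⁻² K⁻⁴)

T_eq = [S₀(1−A)/(4σd²)]^(1/4), so T ∝ (1−A)^(1/4) / √d.
T₁ = [1360×0.29/(4×5.67×10⁻⁸×1.77²)]^(1/4) = 153.49 K.
T₂ = [1360×0.49/(4×5.67×10⁻⁸×3.78²)]^(1/4) = 119.75 K.

T₁/T₂ ≈ 1.282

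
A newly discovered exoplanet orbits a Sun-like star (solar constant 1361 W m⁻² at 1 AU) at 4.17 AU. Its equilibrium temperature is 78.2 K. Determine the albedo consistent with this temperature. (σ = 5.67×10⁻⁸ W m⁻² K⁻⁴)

Flux at 4.17 AU: S = 1361/4.17² = 78.3 W m⁻².
From T_eq⁴ = S(1−A)/(4σ): 1−A = 4σT_eq⁴/S.
1−A = 4 × 5.67×10⁻⁸ × (78.2)⁴ / 78.3 = 0.108.

A ≈ 0.89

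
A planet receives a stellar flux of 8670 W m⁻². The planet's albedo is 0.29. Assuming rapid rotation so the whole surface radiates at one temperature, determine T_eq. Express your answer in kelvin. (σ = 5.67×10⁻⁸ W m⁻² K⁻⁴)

T_eq ≈ 406 K

Energy balance: absorbed = emitted ⇒ πR²·S(1−A) = 4πR²·σT_eq⁴, so T_eq⁴ = S(1−A)/(4σ).
T_eq = [8670 × 0.71 / (4 × 5.67×10⁻⁸)]^(1/4) = (2.71×10¹⁰)^(1/4) = 406 K.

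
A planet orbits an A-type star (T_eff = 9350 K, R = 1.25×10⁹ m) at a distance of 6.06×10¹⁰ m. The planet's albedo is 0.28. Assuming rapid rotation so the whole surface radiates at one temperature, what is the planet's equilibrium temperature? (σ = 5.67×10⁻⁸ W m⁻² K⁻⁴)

T_eq ≈ 875 K

L = 4πR_⋆²σT_⋆⁴ = 4π(1.25×10⁹)² × 5.67×10⁻⁸ × (9350)⁴ = 8.51×10²⁷ W.
S = L/(4πd²) = 1.84×10⁵ W m⁻².
Energy balance: absorbed = emitted ⇒ πR²·S(1−A) = 4πR²·σT_eq⁴, so T_eq⁴ = S(1−A)/(4σ).
T_eq = [1.84×10⁵ × 0.72 / (4 × 5.67×10⁻⁸)]^(1/4) = (5.85×10¹¹)^(1/4) = 875 K.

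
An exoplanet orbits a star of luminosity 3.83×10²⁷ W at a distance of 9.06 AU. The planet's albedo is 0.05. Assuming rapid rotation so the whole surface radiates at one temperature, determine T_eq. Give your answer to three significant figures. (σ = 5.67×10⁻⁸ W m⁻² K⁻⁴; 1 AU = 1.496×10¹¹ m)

T_eq ≈ 162 K

d = 9.06 AU = 1.36×10¹² m.
Flux: S = L/(4πd²) = 3.83×10²⁷/(4π×(1.36×10¹²)²) = 166 W m⁻².
Energy balance: absorbed = emitted ⇒ πR²·S(1−A) = 4πR²·σT_eq⁴, so T_eq⁴ = S(1−A)/(4σ).
T_eq = [166 × 0.95 / (4 × 5.67×10⁻⁸)]^(1/4) = (6.95×10⁸)^(1/4) = 162 K.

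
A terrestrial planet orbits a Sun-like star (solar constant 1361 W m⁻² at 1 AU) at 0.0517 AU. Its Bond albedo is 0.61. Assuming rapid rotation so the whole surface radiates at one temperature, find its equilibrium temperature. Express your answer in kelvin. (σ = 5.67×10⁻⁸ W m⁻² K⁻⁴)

Flux at 0.0517 AU: S = 1361/0.0517² = 5.09×10⁵ W m⁻².
Energy balance: absorbed = emitted ⇒ πR²·S(1−A) = 4πR²·σT_eq⁴, so T_eq⁴ = S(1−A)/(4σ).
T_eq = [5.09×10⁵ × 0.39 / (4 × 5.67×10⁻⁸)]^(1/4) = (8.76×10¹¹)^(1/4) = 967 K.

T_eq ≈ 967 K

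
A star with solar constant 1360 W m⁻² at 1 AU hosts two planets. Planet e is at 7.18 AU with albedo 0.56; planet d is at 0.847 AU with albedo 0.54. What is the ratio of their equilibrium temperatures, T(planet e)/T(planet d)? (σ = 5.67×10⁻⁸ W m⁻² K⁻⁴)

T₁/T₂ ≈ 0.340

T_eq = [S₀(1−A)/(4σd²)]^(1/4), so T ∝ (1−A)^(1/4) / √d.
T₁ = [1360×0.44/(4×5.67×10⁻⁸×7.18²)]^(1/4) = 84.58 K.
T₂ = [1360×0.46/(4×5.67×10⁻⁸×0.847²)]^(1/4) = 249.01 K.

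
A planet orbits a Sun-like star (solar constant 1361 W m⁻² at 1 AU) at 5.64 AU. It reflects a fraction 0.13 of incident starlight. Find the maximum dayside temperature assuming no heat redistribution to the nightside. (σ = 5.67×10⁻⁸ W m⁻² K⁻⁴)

Flux at 5.64 AU: S = 1361/5.64² = 42.8 W m⁻².
With no redistribution each surface element balances locally: S(1−A) = σT⁴.
T = [42.8 × 0.87 / 5.67×10⁻⁸]^(1/4) = (6.57×10⁸)^(1/4) = 160 K.

T_ss ≈ 160 K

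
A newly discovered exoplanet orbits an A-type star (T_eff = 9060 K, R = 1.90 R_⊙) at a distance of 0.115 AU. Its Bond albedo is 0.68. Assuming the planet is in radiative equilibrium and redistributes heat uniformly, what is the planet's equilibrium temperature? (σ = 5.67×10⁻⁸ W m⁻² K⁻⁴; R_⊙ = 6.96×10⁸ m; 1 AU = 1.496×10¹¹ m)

R_⋆ = 1.90 × 6.96×10⁸ = 1.32×10⁹ m.
d = 0.115 AU = 1.72×10¹⁰ m.
L = 4πR_⋆²σT_⋆⁴ = 4π(1.32×10⁹)² × 5.67×10⁻⁸ × (9060)⁴ = 8.40×10²⁷ W.
S = L/(4πd²) = 2.26×10⁶ W m⁻².
Energy balance: absorbed = emitted ⇒ πR²·S(1−A) = 4πR²·σT_eq⁴, so T_eq⁴ = S(1−A)/(4σ).
T_eq = [2.26×10⁶ × 0.32 / (4 × 5.67×10⁻⁸)]^(1/4) = (3.18×10¹²)^(1/4) = 1340 K.

T_eq ≈ 1340 K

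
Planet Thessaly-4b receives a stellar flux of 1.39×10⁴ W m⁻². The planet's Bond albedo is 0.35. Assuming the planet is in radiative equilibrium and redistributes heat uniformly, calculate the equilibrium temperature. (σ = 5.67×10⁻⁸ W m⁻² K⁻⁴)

T_eq ≈ 447 K

Energy balance: absorbed = emitted ⇒ πR²·S(1−A) = 4πR²·σT_eq⁴, so T_eq⁴ = S(1−A)/(4σ).
T_eq = [1.39×10⁴ × 0.65 / (4 × 5.67×10⁻⁸)]^(1/4) = (3.98×10¹⁰)^(1/4) = 447 K.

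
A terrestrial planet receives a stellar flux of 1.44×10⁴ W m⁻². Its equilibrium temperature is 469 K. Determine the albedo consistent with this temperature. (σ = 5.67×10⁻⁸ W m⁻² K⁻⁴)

From T_eq⁴ = S(1−A)/(4σ): 1−A = 4σT_eq⁴/S.
1−A = 4 × 5.67×10⁻⁸ × (469)⁴ / 1.44×10⁴ = 0.762.

A ≈ 0.24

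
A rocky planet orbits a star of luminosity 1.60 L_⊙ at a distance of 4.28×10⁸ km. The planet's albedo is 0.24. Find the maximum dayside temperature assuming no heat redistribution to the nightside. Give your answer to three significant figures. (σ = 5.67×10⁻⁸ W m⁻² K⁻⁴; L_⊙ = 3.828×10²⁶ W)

T_ss ≈ 244 K

d = 4.28×10⁸ km = 4.28×10¹¹ m.
L = 1.60 × 3.828×10²⁶ = 6.12×10²⁶ W.
Flux: S = L/(4πd²) = 6.12×10²⁶/(4π×(4.28×10¹¹)²) = 266 W m⁻².
With no redistribution each surface element balances locally: S(1−A) = σT⁴.
T = [266 × 0.76 / 5.67×10⁻⁸]^(1/4) = (3.57×10⁹)^(1/4) = 244 K.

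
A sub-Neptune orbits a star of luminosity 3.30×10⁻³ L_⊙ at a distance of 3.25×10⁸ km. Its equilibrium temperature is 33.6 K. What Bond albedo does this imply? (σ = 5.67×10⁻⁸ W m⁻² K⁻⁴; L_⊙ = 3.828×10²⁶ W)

A ≈ 0.70

d = 3.25×10⁸ km = 3.25×10¹¹ m.
L = 3.30×10⁻³ × 3.828×10²⁶ = 1.26×10²⁴ W.
Flux: S = L/(4πd²) = 1.26×10²⁴/(4π×(3.25×10¹¹)²) = 0.952 W m⁻².
From T_eq⁴ = S(1−A)/(4σ): 1−A = 4σT_eq⁴/S.
1−A = 4 × 5.67×10⁻⁸ × (33.6)⁴ / 0.952 = 0.304.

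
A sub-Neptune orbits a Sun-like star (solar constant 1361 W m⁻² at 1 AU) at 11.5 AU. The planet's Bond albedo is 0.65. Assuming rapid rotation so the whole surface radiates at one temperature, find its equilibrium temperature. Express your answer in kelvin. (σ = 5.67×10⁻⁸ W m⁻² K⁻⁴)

T_eq ≈ 63.1 K

Flux at 11.5 AU: S = 1361/11.5² = 10.3 W m⁻².
Energy balance: absorbed = emitted ⇒ πR²·S(1−A) = 4πR²·σT_eq⁴, so T_eq⁴ = S(1−A)/(4σ).
T_eq = [10.3 × 0.35 / (4 × 5.67×10⁻⁸)]^(1/4) = (1.59×10⁷)^(1/4) = 63.1 K.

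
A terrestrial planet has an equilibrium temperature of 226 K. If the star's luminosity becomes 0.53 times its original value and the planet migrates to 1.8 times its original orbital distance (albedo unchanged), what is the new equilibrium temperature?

T_eq ≈ 144 K

T_eq ∝ L^(1/4) · d^(−1/2).
T′ = 226 × 0.53^(1/4) / 1.8^(1/2) = 144 K.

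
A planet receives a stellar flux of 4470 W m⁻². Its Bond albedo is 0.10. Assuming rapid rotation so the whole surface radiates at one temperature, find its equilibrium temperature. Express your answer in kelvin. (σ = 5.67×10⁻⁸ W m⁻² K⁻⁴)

T_eq ≈ 365 K

Energy balance: absorbed = emitted ⇒ πR²·S(1−A) = 4πR²·σT_eq⁴, so T_eq⁴ = S(1−A)/(4σ).
T_eq = [4470 × 0.90 / (4 × 5.67×10⁻⁸)]^(1/4) = (1.77×10¹⁰)^(1/4) = 365 K.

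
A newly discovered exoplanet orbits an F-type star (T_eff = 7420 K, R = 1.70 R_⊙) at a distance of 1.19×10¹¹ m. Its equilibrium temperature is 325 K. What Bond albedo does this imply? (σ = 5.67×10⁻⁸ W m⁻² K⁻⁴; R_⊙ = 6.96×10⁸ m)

A ≈ 0.85

R_⋆ = 1.70 × 6.96×10⁸ = 1.18×10⁹ m.
L = 4πR_⋆²σT_⋆⁴ = 4π(1.18×10⁹)² × 5.67×10⁻⁸ × (7420)⁴ = 3.02×10²⁷ W.
S = L/(4πd²) = 1.70×10⁴ W m⁻².
From T_eq⁴ = S(1−A)/(4σ): 1−A = 4σT_eq⁴/S.
1−A = 4 × 5.67×10⁻⁸ × (325)⁴ / 1.70×10⁴ = 0.149.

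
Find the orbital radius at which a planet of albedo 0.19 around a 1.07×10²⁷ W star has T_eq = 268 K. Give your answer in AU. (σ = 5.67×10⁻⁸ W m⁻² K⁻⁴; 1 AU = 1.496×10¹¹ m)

From T_eq⁴ = L(1−A)/(16πσd²): d = √[L(1−A)/(16πσT_eq⁴)].
d = √[1.07×10²⁷ × 0.81 / (16π × 5.67×10⁻⁸ × (268)⁴)] = 2.43×10¹¹ m = 1.62 AU.

d ≈ 1.62 AU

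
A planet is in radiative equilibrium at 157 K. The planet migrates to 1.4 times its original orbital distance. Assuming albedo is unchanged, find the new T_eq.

T_eq ≈ 133 K

T_eq ∝ L^(1/4) · d^(−1/2).
T′ = 157 / 1.4^(1/2) = 133 K.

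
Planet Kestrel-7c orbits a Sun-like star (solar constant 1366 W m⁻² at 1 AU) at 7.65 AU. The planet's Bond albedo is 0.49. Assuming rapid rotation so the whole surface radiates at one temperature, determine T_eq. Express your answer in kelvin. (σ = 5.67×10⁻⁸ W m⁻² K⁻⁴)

T_eq ≈ 85.1 K

Flux at 7.65 AU: S = 1366/7.65² = 23.3 W m⁻².
Energy balance: absorbed = emitted ⇒ πR²·S(1−A) = 4πR²·σT_eq⁴, so T_eq⁴ = S(1−A)/(4σ).
T_eq = [23.3 × 0.51 / (4 × 5.67×10⁻⁸)]^(1/4) = (5.25×10⁷)^(1/4) = 85.1 K.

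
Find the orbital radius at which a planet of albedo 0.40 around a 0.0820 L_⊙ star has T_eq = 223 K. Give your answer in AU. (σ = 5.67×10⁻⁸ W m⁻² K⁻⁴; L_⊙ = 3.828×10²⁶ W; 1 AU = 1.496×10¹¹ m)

d ≈ 0.346 AU

L = 0.0820 × 3.828×10²⁶ = 3.14×10²⁵ W.
From T_eq⁴ = L(1−A)/(16πσd²): d = √[L(1−A)/(16πσT_eq⁴)].
d = √[3.14×10²⁵ × 0.60 / (16π × 5.67×10⁻⁸ × (223)⁴)] = 5.17×10¹⁰ m = 0.346 AU.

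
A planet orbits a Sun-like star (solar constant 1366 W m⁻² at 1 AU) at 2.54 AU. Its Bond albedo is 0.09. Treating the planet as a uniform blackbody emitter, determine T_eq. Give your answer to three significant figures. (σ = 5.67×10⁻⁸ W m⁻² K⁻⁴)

Flux at 2.54 AU: S = 1366/2.54² = 212 W m⁻².
Energy balance: absorbed = emitted ⇒ πR²·S(1−A) = 4πR²·σT_eq⁴, so T_eq⁴ = S(1−A)/(4σ).
T_eq = [212 × 0.91 / (4 × 5.67×10⁻⁸)]^(1/4) = (8.50×10⁸)^(1/4) = 171 K.

T_eq ≈ 171 K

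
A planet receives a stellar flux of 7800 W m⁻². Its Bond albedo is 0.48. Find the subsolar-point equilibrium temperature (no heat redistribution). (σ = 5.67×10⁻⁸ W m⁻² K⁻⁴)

T_ss ≈ 517 K

At the subsolar point the surface absorbs S(1−A) and emits σT⁴ per unit area — no factor of 4, since only the local patch is in balance.
T = [7800 × 0.52 / 5.67×10⁻⁸]^(1/4) = (7.15×10¹⁰)^(1/4) = 517 K.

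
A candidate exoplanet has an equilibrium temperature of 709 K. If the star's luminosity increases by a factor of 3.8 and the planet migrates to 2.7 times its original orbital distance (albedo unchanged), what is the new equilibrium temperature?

T_eq ∝ L^(1/4) · d^(−1/2).
T′ = 709 × 3.8^(1/4) / 2.7^(1/2) = 602 K.

T_eq ≈ 602 K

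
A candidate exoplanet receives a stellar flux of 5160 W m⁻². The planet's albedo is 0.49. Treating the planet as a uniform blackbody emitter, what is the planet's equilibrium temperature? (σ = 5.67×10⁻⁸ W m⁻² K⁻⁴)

Energy balance: absorbed = emitted ⇒ πR²·S(1−A) = 4πR²·σT_eq⁴, so T_eq⁴ = S(1−A)/(4σ).
T_eq = [5160 × 0.51 / (4 × 5.67×10⁻⁸)]^(1/4) = (1.16×10¹⁰)^(1/4) = 328 K.

T_eq ≈ 328 K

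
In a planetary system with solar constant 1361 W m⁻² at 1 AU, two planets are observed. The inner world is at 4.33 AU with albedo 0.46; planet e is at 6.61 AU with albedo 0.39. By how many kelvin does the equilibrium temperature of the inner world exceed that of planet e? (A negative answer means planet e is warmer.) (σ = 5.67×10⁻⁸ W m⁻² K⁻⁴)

T_eq = [S₀(1−A)/(4σd²)]^(1/4), so T ∝ (1−A)^(1/4) / √d.
T₁ = [1361×0.54/(4×5.67×10⁻⁸×4.33²)]^(1/4) = 114.66 K.
T₂ = [1361×0.61/(4×5.67×10⁻⁸×6.61²)]^(1/4) = 95.67 K.

ΔT ≈ 19.0 K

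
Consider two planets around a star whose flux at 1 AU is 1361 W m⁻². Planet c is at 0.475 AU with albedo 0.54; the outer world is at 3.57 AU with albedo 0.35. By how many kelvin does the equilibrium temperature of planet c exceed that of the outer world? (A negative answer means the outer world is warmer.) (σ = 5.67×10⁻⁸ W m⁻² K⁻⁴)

T_eq = [S₀(1−A)/(4σd²)]^(1/4), so T ∝ (1−A)^(1/4) / √d.
T₁ = [1361×0.46/(4×5.67×10⁻⁸×0.475²)]^(1/4) = 332.58 K.
T₂ = [1361×0.65/(4×5.67×10⁻⁸×3.57²)]^(1/4) = 132.27 K.

ΔT ≈ 200.3 K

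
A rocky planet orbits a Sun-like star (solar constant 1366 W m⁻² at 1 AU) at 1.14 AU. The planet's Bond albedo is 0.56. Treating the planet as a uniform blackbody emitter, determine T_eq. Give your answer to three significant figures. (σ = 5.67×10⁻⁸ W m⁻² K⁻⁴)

Flux at 1.14 AU: S = 1366/1.14² = 1050 W m⁻².
Energy balance: absorbed = emitted ⇒ πR²·S(1−A) = 4πR²·σT_eq⁴, so T_eq⁴ = S(1−A)/(4σ).
T_eq = [1050 × 0.44 / (4 × 5.67×10⁻⁸)]^(1/4) = (2.04×10⁹)^(1/4) = 213 K.

T_eq ≈ 213 K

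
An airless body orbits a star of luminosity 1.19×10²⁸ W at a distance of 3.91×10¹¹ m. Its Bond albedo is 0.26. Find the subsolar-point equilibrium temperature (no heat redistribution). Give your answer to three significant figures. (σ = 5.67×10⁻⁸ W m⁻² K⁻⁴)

Flux: S = L/(4πd²) = 1.19×10²⁸/(4π×(3.91×10¹¹)²) = 6190 W m⁻².
At the subsolar point the surface absorbs S(1−A) and emits σT⁴ per unit area — no factor of 4, since only the local patch is in balance.
T = [6190 × 0.74 / 5.67×10⁻⁸]^(1/4) = (8.08×10¹⁰)^(1/4) = 533 K.

T_ss ≈ 533 K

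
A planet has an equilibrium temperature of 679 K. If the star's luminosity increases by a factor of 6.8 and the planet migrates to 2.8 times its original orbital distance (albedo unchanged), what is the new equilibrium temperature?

T_eq ∝ L^(1/4) · d^(−1/2).
T′ = 679 × 6.8^(1/4) / 2.8^(1/2) = 655 K.

T_eq ≈ 655 K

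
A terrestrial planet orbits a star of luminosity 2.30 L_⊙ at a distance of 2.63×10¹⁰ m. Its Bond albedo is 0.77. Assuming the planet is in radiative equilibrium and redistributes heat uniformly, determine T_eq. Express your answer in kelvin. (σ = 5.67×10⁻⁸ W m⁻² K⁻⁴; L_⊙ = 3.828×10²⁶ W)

T_eq ≈ 566 K

L = 2.30 × 3.828×10²⁶ = 8.80×10²⁶ W.
Flux: S = L/(4πd²) = 8.80×10²⁶/(4π×(2.63×10¹⁰)²) = 1.01×10⁵ W m⁻².
Energy balance: absorbed = emitted ⇒ πR²·S(1−A) = 4πR²·σT_eq⁴, so T_eq⁴ = S(1−A)/(4σ).
T_eq = [1.01×10⁵ × 0.23 / (4 × 5.67×10⁻⁸)]^(1/4) = (1.03×10¹¹)^(1/4) = 566 K.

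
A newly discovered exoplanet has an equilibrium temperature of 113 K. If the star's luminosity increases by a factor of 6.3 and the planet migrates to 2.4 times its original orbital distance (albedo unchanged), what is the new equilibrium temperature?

T_eq ≈ 116 K

T_eq ∝ L^(1/4) · d^(−1/2).
T′ = 113 × 6.3^(1/4) / 2.4^(1/2) = 116 K.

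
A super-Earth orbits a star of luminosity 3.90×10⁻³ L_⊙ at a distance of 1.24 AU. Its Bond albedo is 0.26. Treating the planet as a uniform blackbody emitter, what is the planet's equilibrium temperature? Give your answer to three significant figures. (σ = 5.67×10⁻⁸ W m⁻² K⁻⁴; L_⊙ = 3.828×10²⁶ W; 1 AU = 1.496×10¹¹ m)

T_eq ≈ 57.9 K

d = 1.24 AU = 1.86×10¹¹ m.
L = 3.90×10⁻³ × 3.828×10²⁶ = 1.49×10²⁴ W.
Flux: S = L/(4πd²) = 1.49×10²⁴/(4π×(1.86×10¹¹)²) = 3.45 W m⁻².
Energy balance: absorbed = emitted ⇒ πR²·S(1−A) = 4πR²·σT_eq⁴, so T_eq⁴ = S(1−A)/(4σ).
T_eq = [3.45 × 0.74 / (4 × 5.67×10⁻⁸)]^(1/4) = (1.13×10⁷)^(1/4) = 57.9 K.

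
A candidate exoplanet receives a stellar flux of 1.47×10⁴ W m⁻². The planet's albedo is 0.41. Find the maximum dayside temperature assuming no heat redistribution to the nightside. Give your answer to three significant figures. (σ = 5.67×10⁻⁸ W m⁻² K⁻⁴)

T_ss ≈ 625 K

With no redistribution each surface element balances locally: S(1−A) = σT⁴.
T = [1.47×10⁴ × 0.59 / 5.67×10⁻⁸]^(1/4) = (1.53×10¹¹)^(1/4) = 625 K.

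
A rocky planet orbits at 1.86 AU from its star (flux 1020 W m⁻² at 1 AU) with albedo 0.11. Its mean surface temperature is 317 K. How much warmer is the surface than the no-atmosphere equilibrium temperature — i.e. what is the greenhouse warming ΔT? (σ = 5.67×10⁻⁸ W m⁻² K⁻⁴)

S = 1020/1.86² = 294.8 W m⁻².
T_eq = [S(1−A)/(4σ)]^(1/4) = [294.8×0.89/(4×5.67×10⁻⁸)]^(1/4) = 184.4 K.
ΔT = T_surf − T_eq = 317 − 184.4.

ΔT ≈ 132.6 K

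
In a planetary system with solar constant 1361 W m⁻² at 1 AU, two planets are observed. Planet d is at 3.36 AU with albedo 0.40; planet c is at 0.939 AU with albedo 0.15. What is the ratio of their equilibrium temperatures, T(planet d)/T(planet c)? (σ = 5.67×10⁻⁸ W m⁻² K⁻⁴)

T₁/T₂ ≈ 0.485

T_eq = [S₀(1−A)/(4σd²)]^(1/4), so T ∝ (1−A)^(1/4) / √d.
T₁ = [1361×0.60/(4×5.67×10⁻⁸×3.36²)]^(1/4) = 133.64 K.
T₂ = [1361×0.85/(4×5.67×10⁻⁸×0.939²)]^(1/4) = 275.79 K.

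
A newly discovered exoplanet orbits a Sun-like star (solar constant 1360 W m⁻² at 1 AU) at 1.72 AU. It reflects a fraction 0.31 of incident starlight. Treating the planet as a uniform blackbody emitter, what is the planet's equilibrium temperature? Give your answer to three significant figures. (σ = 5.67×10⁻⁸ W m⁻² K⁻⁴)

Flux at 1.72 AU: S = 1360/1.72² = 460 W m⁻².
Energy balance: absorbed = emitted ⇒ πR²·S(1−A) = 4πR²·σT_eq⁴, so T_eq⁴ = S(1−A)/(4σ).
T_eq = [460 × 0.69 / (4 × 5.67×10⁻⁸)]^(1/4) = (1.40×10⁹)^(1/4) = 193 K.

T_eq ≈ 193 K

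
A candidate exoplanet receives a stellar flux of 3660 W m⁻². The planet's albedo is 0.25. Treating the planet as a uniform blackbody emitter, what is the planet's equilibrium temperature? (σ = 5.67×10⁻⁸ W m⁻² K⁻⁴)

Energy balance: absorbed = emitted ⇒ πR²·S(1−A) = 4πR²·σT_eq⁴, so T_eq⁴ = S(1−A)/(4σ).
T_eq = [3660 × 0.75 / (4 × 5.67×10⁻⁸)]^(1/4) = (1.21×10¹⁰)^(1/4) = 332 K.

T_eq ≈ 332 K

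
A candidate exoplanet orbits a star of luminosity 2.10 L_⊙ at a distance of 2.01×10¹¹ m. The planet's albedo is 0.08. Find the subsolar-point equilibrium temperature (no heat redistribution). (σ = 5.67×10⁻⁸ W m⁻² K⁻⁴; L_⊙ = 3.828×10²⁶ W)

T_ss ≈ 400 K

L = 2.10 × 3.828×10²⁶ = 8.04×10²⁶ W.
Flux: S = L/(4πd²) = 8.04×10²⁶/(4π×(2.01×10¹¹)²) = 1580 W m⁻².
At the subsolar point the surface absorbs S(1−A) and emits σT⁴ per unit area — no factor of 4, since only the local patch is in balance.
T = [1580 × 0.92 / 5.67×10⁻⁸]^(1/4) = (2.57×10¹⁰)^(1/4) = 400 K.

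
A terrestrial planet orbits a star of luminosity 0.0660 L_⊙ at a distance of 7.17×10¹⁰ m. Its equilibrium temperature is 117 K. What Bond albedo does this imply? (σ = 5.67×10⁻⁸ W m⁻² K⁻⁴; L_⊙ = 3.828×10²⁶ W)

A ≈ 0.89

L = 0.0660 × 3.828×10²⁶ = 2.53×10²⁵ W.
Flux: S = L/(4πd²) = 2.53×10²⁵/(4π×(7.17×10¹⁰)²) = 391 W m⁻².
From T_eq⁴ = S(1−A)/(4σ): 1−A = 4σT_eq⁴/S.
1−A = 4 × 5.67×10⁻⁸ × (117)⁴ / 391 = 0.109.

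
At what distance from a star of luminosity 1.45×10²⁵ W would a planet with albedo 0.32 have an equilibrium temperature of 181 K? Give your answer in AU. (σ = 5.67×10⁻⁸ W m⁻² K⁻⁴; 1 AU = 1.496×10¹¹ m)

d ≈ 0.380 AU

From T_eq⁴ = L(1−A)/(16πσd²): d = √[L(1−A)/(16πσT_eq⁴)].
d = √[1.45×10²⁵ × 0.68 / (16π × 5.67×10⁻⁸ × (181)⁴)] = 5.68×10¹⁰ m = 0.380 AU.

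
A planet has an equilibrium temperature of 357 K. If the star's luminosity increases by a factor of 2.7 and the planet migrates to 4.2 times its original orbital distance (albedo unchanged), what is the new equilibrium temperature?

T_eq ≈ 223 K

T_eq ∝ L^(1/4) · d^(−1/2).
T′ = 357 × 2.7^(1/4) / 4.2^(1/2) = 223 K.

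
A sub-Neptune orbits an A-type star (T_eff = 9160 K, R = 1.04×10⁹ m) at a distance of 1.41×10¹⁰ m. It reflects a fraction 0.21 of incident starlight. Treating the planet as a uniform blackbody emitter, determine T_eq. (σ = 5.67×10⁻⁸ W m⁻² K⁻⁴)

T_eq ≈ 1660 K

L = 4πR_⋆²σT_⋆⁴ = 4π(1.04×10⁹)² × 5.67×10⁻⁸ × (9160)⁴ = 5.43×10²⁷ W.
S = L/(4πd²) = 2.17×10⁶ W m⁻².
Energy balance: absorbed = emitted ⇒ πR²·S(1−A) = 4πR²·σT_eq⁴, so T_eq⁴ = S(1−A)/(4σ).
T_eq = [2.17×10⁶ × 0.79 / (4 × 5.67×10⁻⁸)]^(1/4) = (7.56×10¹²)^(1/4) = 1660 K.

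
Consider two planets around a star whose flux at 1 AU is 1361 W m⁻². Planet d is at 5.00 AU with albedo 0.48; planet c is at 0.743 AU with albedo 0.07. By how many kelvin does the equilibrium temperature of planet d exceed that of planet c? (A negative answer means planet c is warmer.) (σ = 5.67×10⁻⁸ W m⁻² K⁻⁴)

ΔT ≈ -211.4 K

T_eq = [S₀(1−A)/(4σd²)]^(1/4), so T ∝ (1−A)^(1/4) / √d.
T₁ = [1361×0.52/(4×5.67×10⁻⁸×5.00²)]^(1/4) = 105.70 K.
T₂ = [1361×0.93/(4×5.67×10⁻⁸×0.743²)]^(1/4) = 317.09 K.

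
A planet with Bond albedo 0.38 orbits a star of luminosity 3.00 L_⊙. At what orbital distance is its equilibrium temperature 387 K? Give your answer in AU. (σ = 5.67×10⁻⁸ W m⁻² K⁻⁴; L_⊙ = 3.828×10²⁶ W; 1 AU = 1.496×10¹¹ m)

L = 3.00 × 3.828×10²⁶ = 1.15×10²⁷ W.
From T_eq⁴ = L(1−A)/(16πσd²): d = √[L(1−A)/(16πσT_eq⁴)].
d = √[1.15×10²⁷ × 0.62 / (16π × 5.67×10⁻⁸ × (387)⁴)] = 1.06×10¹¹ m = 0.705 AU.

d ≈ 0.705 AU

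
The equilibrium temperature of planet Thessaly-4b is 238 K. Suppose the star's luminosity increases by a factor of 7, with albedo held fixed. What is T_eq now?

T_eq ∝ L^(1/4) · d^(−1/2).
T′ = 238 × 7^(1/4) = 387 K.

T_eq ≈ 387 K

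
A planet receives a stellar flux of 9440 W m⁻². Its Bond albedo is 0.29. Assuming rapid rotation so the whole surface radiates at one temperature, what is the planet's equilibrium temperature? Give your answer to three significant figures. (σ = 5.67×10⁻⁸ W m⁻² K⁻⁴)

T_eq ≈ 415 K

Energy balance: absorbed = emitted ⇒ πR²·S(1−A) = 4πR²·σT_eq⁴, so T_eq⁴ = S(1−A)/(4σ).
T_eq = [9440 × 0.71 / (4 × 5.67×10⁻⁸)]^(1/4) = (2.96×10¹⁰)^(1/4) = 415 K.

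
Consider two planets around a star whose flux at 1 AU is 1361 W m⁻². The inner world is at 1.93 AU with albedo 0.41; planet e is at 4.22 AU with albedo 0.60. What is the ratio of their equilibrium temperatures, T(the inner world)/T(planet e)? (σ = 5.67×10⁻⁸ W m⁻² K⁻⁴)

T_eq = [S₀(1−A)/(4σd²)]^(1/4), so T ∝ (1−A)^(1/4) / √d.
T₁ = [1361×0.59/(4×5.67×10⁻⁸×1.93²)]^(1/4) = 175.59 K.
T₂ = [1361×0.40/(4×5.67×10⁻⁸×4.22²)]^(1/4) = 107.75 K.

T₁/T₂ ≈ 1.630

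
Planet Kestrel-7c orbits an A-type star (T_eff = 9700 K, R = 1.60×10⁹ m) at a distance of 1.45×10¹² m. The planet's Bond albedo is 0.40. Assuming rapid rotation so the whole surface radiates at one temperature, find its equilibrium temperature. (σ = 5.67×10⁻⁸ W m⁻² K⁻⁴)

L = 4πR_⋆²σT_⋆⁴ = 4π(1.60×10⁹)² × 5.67×10⁻⁸ × (9700)⁴ = 1.61×10²⁸ W.
S = L/(4πd²) = 611 W m⁻².
Energy balance: absorbed = emitted ⇒ πR²·S(1−A) = 4πR²·σT_eq⁴, so T_eq⁴ = S(1−A)/(4σ).
T_eq = [611 × 0.60 / (4 × 5.67×10⁻⁸)]^(1/4) = (1.62×10⁹)^(1/4) = 201 K.

T_eq ≈ 201 K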